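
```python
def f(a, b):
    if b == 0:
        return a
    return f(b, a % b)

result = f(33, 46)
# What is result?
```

f(33, 46) -> f(46, 33) -> f(33, 13) -> f(13, 7) -> f(7, 6) -> f(6, 1) -> f(1, 0) -> 1

Answer: 1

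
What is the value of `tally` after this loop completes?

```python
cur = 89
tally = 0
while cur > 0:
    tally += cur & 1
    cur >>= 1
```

Count set bits in 89 (binary: 0b1011001)
`tally` takes the values: 0 → 1 → 2 → 3 → 4

Answer: 4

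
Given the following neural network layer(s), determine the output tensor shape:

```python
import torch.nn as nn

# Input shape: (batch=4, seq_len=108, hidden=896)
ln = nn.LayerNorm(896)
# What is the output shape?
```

Input: (4, 108, 896) -> Output: (4, 108, 896)

Answer: (4, 108, 896)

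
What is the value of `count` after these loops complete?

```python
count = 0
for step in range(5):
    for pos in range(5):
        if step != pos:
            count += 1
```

5² - 5 (exclude diagonal)
`count` takes the values: 0 → 1 → 2 → 3 → 4 → 5 → 6 → 7 → 8 → 9 → 10 → 11 → 12 → 13 → 14 → 15 → 16 → 17 → 18 → 19 → 20

Answer: 20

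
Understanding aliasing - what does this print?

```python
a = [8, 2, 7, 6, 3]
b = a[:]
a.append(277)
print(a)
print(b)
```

Key concept: slice [:] creates copy.
Step by step:
`a = [8, 2, 7, 6, 3]` → a = [8, 2, 7, 6, 3]
`b = a[:]` → b = [8, 2, 7, 6, 3]
`a.append(277)` → a = [8, 2, 7, 6, 3, 277]
`print(a)` → prints [8, 2, 7, 6, 3, 277]
`print(b)` → prints [8, 2, 7, 6, 3]

Answer:
[8, 2, 7, 6, 3, 277]
[8, 2, 7, 6, 3]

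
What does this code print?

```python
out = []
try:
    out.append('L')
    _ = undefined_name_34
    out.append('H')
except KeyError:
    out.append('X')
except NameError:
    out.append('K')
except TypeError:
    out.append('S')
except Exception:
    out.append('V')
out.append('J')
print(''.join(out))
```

Execution trace: 'L' (try body) → 'K' (except NameError) → 'J' (after the try/except). Output: LKJ

Answer: LKJ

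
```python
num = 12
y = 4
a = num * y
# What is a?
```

Trace:
`num = 12` → num = 12
`y = 4` → y = 4
`a = num * y` → a = 48
So a = 48

Answer: 48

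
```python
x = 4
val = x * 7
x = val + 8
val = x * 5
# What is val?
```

Trace:
`x = 4` → x = 4
`val = x * 7` → val = 28
`x = val + 8` → x = 36
`val = x * 5` → val = 180
So val = 180

Answer: 180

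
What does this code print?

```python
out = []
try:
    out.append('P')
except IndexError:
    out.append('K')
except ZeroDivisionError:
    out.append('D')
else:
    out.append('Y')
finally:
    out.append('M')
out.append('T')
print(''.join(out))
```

Execution trace: 'P' (try body, no exception) → 'Y' (else) → 'M' (finally) → 'T' (after the try/except). Output: PYMT

Answer: PYMT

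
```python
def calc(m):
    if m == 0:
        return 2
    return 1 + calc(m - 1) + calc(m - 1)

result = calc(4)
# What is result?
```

calc(m) = 1 + 2·calc(m-1), calc(0)=2. Closed form: (2+1)·2^4 - 1 = 47.

Answer: 47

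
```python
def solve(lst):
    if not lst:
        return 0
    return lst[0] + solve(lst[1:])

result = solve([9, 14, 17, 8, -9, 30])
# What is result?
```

9 + 14 + 17 + 8 + (-9) + 30 + 0 = 69

Answer: 69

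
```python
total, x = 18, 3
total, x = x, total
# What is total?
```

Trace:
`total, x = 18, 3` → total = 18; x = 3
`total, x = x, total` → total = 3; x = 18
So total = 3

Answer: 3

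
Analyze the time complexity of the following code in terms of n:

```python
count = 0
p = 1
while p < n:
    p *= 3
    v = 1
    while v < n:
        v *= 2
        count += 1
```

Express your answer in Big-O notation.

Each loop level contributes: log n × log n. Multiplying the contributions gives O(log² n).

Answer: O(log² n)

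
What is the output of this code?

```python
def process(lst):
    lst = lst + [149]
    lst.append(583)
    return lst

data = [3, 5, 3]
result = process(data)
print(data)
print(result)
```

Key concept: rebinding parameter vs mutation.
Step by step:
`data = [3, 5, 3]` → data = [3, 5, 3]
`result = process(data)` → result = [3, 5, 3, 149, 583]
`print(data)` → prints [3, 5, 3]
`print(result)` → prints [3, 5, 3, 149, 583]

Answer:
[3, 5, 3]
[3, 5, 3, 149, 583]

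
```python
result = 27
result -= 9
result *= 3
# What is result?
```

Trace:
`result = 27` → result = 27
`result -= 9` → result = 18
`result *= 3` → result = 54
So result = 54

Answer: 54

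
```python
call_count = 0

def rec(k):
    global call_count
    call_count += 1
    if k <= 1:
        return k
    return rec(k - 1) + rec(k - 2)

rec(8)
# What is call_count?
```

Calls(k) = 1 + Calls(k-1) + Calls(k-2); Calls(0)=Calls(1)=1. For k=8 this gives 67.

Answer: 67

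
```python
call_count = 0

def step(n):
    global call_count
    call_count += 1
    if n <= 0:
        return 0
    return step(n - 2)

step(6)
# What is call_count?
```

Linear recursion stepping by 2: 4 calls from n=6 down to ≤0.

Answer: 4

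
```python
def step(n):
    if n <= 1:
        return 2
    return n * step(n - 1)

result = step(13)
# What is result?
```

step(13) = 13 * 12 * 11 * 10 * 9 * 8 * 7 * 6 * 5 * 4 * 3 * 2 * 2 = 12454041600

Answer: 12454041600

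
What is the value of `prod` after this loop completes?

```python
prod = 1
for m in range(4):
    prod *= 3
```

3^4 = 81
`prod` takes the values: 1 → 3 → 9 → 27 → 81

Answer: 81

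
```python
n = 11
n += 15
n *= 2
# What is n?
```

Trace:
`n = 11` → n = 11
`n += 15` → n = 26
`n *= 2` → n = 52
So n = 52

Answer: 52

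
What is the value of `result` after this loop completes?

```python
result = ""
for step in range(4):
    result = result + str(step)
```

Concatenate digits 0 to 3
`result` takes the values: "" → "0" → "01" → "012" → "0123"

Answer: "0123"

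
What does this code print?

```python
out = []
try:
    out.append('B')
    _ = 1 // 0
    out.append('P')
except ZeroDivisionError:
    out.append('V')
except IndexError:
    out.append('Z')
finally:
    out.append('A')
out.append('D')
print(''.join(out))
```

Execution trace: 'B' (try body) → 'V' (except ZeroDivisionError) → 'A' (finally) → 'D' (after the try/except). Output: BVAD

Answer: BVAD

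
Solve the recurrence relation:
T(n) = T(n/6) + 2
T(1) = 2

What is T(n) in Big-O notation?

Each step divides n by 6 and adds 2. After log_6(n) steps we reach T(1)=2. So T(n) = 2·log_6(n) + 2 = O(log n).

Answer: O(log n)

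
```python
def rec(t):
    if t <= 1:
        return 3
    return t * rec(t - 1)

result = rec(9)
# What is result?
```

rec(9) = 9 * 8 * 7 * 6 * 5 * 4 * 3 * 2 * 3 = 1088640

Answer: 1088640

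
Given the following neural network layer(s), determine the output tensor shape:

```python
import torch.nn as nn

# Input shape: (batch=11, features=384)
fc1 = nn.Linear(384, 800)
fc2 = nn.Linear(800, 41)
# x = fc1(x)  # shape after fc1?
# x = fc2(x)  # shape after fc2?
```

Input: (11, 384) -> after fc1: (11, 800) -> Output: (11, 41)

Answer: (11, 41)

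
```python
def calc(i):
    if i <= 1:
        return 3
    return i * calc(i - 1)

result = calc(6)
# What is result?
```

calc(6) = 6 * 5 * 4 * 3 * 2 * 3 = 2160

Answer: 2160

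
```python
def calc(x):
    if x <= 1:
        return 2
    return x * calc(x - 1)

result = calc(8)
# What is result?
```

calc(8) = 8 * 7 * 6 * 5 * 4 * 3 * 2 * 2 = 80640

Answer: 80640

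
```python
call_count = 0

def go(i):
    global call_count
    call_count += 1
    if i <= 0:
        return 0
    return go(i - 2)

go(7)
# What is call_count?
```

Linear recursion stepping by 2: 5 calls from i=7 down to ≤0.

Answer: 5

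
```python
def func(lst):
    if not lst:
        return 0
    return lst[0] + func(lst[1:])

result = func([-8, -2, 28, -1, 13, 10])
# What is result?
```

(-8) + (-2) + 28 + (-1) + 13 + 10 + 0 = 40

Answer: 40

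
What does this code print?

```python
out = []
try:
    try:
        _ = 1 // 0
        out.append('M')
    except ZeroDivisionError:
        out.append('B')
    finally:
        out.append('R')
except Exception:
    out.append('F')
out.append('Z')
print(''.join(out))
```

Execution trace: 'B' (inner except ZeroDivisionError) → 'R' (inner finally) → 'Z' (after the try/except). Output: BRZ

Answer: BRZ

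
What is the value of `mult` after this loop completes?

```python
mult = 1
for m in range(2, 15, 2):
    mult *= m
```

Product of even numbers 2 to 14
`mult` takes the values: 1 → 2 → 8 → 48 → 384 → 3840 → 46080 → 645120

Answer: 645120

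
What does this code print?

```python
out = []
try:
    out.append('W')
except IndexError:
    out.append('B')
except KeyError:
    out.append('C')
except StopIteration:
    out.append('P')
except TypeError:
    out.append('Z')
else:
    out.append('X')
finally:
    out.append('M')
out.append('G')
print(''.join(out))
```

Execution trace: 'W' (try body, no exception) → 'X' (else) → 'M' (finally) → 'G' (after the try/except). Output: WXMG

Answer: WXMG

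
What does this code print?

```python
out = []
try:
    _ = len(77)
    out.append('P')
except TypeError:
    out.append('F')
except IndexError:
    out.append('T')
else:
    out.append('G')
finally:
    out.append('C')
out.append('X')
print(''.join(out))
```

Execution trace: 'F' (except TypeError) → 'C' (finally) → 'X' (after the try/except). Output: FCX

Answer: FCX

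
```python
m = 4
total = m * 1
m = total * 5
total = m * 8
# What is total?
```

Trace:
`m = 4` → m = 4
`total = m * 1` → total = 4
`m = total * 5` → m = 20
`total = m * 8` → total = 160
So total = 160

Answer: 160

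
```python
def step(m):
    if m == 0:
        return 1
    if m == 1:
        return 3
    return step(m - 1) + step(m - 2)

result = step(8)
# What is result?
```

Build up from base cases: step(0)=1, step(1)=3, step(2)=4, step(3)=7, step(4)=11, step(5)=18, step(6)=29, ..., step(8)=76

Answer: 76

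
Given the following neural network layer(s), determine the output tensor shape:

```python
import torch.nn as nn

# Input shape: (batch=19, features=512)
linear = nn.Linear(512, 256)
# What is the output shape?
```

Input: (19, 512) -> Output: (19, 256)

Answer: (19, 256)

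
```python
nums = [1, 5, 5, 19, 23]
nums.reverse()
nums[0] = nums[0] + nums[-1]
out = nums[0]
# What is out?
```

Trace:
`nums = [1, 5, 5, 19, 23]` → nums = [1, 5, 5, 19, 23]
`nums.reverse()` → nums = [23, 19, 5, 5, 1]
`nums[0] = nums[0] + nums[-1]` → nums = [24, 19, 5, 5, 1]
`out = nums[0]` → out = 24
So out = 24

Answer: 24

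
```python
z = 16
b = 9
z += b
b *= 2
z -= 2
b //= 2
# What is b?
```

Trace:
`z = 16` → z = 16
`b = 9` → b = 9
`z += b` → z = 25
`b *= 2` → b = 18
`z -= 2` → z = 23
`b //= 2` → b = 9
So b = 9

Answer: 9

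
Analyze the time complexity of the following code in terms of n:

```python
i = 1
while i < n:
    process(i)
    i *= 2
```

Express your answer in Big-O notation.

This is Logarithmic loop. Time complexity: O(log n).

Answer: O(log n)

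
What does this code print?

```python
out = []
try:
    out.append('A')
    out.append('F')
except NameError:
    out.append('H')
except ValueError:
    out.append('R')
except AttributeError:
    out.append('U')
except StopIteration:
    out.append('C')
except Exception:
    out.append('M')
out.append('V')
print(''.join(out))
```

Execution trace: 'A' (try body) → 'F' (try body, no exception) → 'V' (after the try/except). Output: AFV

Answer: AFV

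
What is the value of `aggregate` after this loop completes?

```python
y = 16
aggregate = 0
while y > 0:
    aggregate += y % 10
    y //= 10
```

Sum digits of 16
`aggregate` takes the values: 0 → 6 → 7

Answer: 7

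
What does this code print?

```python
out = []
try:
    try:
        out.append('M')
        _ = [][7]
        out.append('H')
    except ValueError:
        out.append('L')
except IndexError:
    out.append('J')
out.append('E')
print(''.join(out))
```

Execution trace: 'M' (try body) → 'J' (outer except IndexError) → 'E' (after the try/except). Output: MJE

Answer: MJE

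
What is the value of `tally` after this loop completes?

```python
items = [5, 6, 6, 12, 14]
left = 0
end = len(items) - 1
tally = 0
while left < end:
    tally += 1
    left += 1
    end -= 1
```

Iterations until pointers meet (list length 5)
`tally` takes the values: 0 → 1 → 2

Answer: 2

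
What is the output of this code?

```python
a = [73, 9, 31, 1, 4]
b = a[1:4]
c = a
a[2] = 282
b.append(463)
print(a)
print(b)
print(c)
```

Key concept: slice vs alias.
Step by step:
`a = [73, 9, 31, 1, 4]` → a = [73, 9, 31, 1, 4]
`b = a[1:4]` → b = [9, 31, 1]
`c = a` → c = [73, 9, 31, 1, 4] (same object as a)
`a[2] = 282` → a = [73, 9, 282, 1, 4] (same object as c); c = [73, 9, 282, 1, 4] (same object as a)
`b.append(463)` → b = [9, 31, 1, 463]
`print(a)` → prints [73, 9, 282, 1, 4]
`print(b)` → prints [9, 31, 1, 463]
`print(c)` → prints [73, 9, 282, 1, 4]

Answer:
[73, 9, 282, 1, 4]
[9, 31, 1, 463]
[73, 9, 282, 1, 4]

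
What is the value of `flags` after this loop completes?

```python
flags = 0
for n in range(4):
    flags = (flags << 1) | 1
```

Build 4 consecutive 1-bits: 0b1111
`flags` takes the values: 0 → 1 → 3 → 7 → 15

Answer: 15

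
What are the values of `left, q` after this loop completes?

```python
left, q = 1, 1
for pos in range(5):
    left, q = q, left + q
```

Fibonacci: after 5 iterations
`left, q` takes the values: (1, 1) → (1, 2) → (2, 3) → (3, 5) → (5, 8) → (8, 13)

Answer: 8, 13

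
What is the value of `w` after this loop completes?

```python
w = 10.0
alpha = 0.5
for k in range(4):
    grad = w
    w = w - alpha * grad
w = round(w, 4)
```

Gradient descent: w = 10.0 * (1 - 0.5)^4
`w` takes the values: 10.0 → 5.0 → 2.5 → 1.25 → 0.625

Answer: 0.625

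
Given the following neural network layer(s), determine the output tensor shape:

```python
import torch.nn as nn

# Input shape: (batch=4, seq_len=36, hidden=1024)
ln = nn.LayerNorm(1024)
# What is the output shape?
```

Input: (4, 36, 1024) -> Output: (4, 36, 1024)

Answer: (4, 36, 1024)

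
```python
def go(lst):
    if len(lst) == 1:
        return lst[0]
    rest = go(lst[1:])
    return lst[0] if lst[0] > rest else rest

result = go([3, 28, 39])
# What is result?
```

Recursive max over [3, 28, 39] = 39

Answer: 39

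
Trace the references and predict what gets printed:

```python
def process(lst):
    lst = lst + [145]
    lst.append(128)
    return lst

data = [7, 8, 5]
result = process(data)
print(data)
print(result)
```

Key concept: rebinding parameter vs mutation.
Step by step:
`data = [7, 8, 5]` → data = [7, 8, 5]
`result = process(data)` → result = [7, 8, 5, 145, 128]
`print(data)` → prints [7, 8, 5]
`print(result)` → prints [7, 8, 5, 145, 128]

Answer:
[7, 8, 5]
[7, 8, 5, 145, 128]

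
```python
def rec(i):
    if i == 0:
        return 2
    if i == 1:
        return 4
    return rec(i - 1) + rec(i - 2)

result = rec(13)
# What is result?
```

Build up from base cases: rec(0)=2, rec(1)=4, rec(2)=6, rec(3)=10, rec(4)=16, rec(5)=26, rec(6)=42, ..., rec(13)=1220

Answer: 1220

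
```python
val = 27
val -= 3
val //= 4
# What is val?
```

Trace:
`val = 27` → val = 27
`val -= 3` → val = 24
`val //= 4` → val = 6
So val = 6

Answer: 6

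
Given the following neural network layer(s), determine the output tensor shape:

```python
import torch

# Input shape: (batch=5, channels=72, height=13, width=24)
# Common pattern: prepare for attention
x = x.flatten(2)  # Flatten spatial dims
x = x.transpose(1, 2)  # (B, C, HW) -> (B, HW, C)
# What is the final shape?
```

Input: (5, 72, 13, 24) -> after flatten(2): (5, 72, 312) -> Output: (5, 312, 72)

Answer: (5, 312, 72)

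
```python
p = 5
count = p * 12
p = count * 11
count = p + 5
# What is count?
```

Trace:
`p = 5` → p = 5
`count = p * 12` → count = 60
`p = count * 11` → p = 660
`count = p + 5` → count = 665
So count = 665

Answer: 665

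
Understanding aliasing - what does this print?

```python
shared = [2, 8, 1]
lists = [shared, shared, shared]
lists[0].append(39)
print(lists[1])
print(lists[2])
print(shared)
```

Key concept: list of same reference.
Step by step:
`shared = [2, 8, 1]` → shared = [2, 8, 1]
`lists = [shared, shared, shared]` → lists = [[2, 8, 1], [2, 8, 1], [2, 8, 1]]
`lists[0].append(39)` → shared = [2, 8, 1, 39]; lists = [[2, 8, 1, 39], [2, 8, 1, 39], [2, 8, 1, 39]]
`print(lists[1])` → prints [2, 8, 1, 39]
`print(lists[2])` → prints [2, 8, 1, 39]
`print(shared)` → prints [2, 8, 1, 39]

Answer:
[2, 8, 1, 39]
[2, 8, 1, 39]
[2, 8, 1, 39]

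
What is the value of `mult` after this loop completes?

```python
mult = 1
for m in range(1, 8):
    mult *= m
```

7! = 5040
`mult` takes the values: 1 → 2 → 6 → 24 → 120 → 720 → 5040

Answer: 5040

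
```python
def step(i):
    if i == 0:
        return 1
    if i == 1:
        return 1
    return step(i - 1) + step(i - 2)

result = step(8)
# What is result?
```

Build up from base cases: step(0)=1, step(1)=1, step(2)=2, step(3)=3, step(4)=5, step(5)=8, step(6)=13, ..., step(8)=34

Answer: 34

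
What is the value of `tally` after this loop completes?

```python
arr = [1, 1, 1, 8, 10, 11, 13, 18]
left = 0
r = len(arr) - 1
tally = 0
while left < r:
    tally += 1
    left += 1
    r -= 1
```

Iterations until pointers meet (list length 8)
`tally` takes the values: 0 → 1 → 2 → 3 → 4

Answer: 4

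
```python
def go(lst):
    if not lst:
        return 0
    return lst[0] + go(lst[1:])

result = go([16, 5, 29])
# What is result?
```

16 + 5 + 29 + 0 = 50

Answer: 50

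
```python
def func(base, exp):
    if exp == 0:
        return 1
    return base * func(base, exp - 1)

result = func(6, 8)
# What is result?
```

func(6, 8) = 6 * 6 * 6 * 6 * 6 * 6 * 6 * 6 = 1679616

Answer: 1679616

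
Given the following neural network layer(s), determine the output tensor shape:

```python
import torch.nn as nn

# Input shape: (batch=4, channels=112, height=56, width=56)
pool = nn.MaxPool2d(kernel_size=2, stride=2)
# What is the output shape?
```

Input: (4, 112, 56, 56) -> Output: (4, 112, 28, 28)

Answer: (4, 112, 28, 28)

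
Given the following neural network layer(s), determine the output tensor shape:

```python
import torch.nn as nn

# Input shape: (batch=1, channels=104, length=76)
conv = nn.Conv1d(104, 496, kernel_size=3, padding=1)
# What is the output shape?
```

Input: (1, 104, 76) -> Output: (1, 496, 76)

Answer: (1, 496, 76)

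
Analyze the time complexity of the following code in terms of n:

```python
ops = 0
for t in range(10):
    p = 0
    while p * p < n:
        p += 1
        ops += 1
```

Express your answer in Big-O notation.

Each loop level contributes: 1 × √n. Multiplying the contributions gives O(√n).

Answer: O(√n)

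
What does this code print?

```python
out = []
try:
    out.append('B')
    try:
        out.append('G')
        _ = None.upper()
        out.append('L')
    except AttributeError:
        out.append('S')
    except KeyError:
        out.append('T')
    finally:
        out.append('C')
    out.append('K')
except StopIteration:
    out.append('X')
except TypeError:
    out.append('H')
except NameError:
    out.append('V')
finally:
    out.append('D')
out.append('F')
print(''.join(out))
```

Execution trace: 'B' (try body) → 'G' (inner try body) → 'S' (inner except AttributeError) → 'C' (inner finally) → 'K' (try body, no exception) → 'D' (finally) → 'F' (after the try/except). Output: BGSCKDF

Answer: BGSCKDF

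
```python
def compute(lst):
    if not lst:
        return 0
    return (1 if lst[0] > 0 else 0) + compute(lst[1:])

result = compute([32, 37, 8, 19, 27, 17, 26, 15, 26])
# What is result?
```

Count of positive elements in [32, 37, 8, 19, 27, 17, 26, 15, 26] = 9

Answer: 9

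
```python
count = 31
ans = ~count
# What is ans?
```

Trace:
`count = 31` → count = 31
`ans = ~count` → ans = -32
So ans = -32

Answer: -32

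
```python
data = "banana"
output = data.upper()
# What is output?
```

Trace:
`data = "banana"` → data = 'banana'
`output = data.upper()` → output = 'BANANA'
So output = 'BANANA'

Answer: 'BANANA'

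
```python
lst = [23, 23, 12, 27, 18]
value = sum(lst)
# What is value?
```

Trace:
`lst = [23, 23, 12, 27, 18]` → lst = [23, 23, 12, 27, 18]
`value = sum(lst)` → value = 103
So value = 103

Answer: 103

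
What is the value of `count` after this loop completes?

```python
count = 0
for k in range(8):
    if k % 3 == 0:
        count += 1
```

Count numbers divisible by 3 in range(8)
`count` takes the values: 0 → 1 → 2 → 3

Answer: 3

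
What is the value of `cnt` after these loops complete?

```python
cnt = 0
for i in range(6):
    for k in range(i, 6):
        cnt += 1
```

Upper triangle: 6 + 5 + ... + 1
`cnt` takes the values: 0 → 1 → 2 → 3 → 4 → 5 → 6 → 7 → 8 → 9 → 10 → 11 → 12 → 13 → 14 → 15 → 16 → 17 → 18 → 19 → 20 → 21

Answer: 21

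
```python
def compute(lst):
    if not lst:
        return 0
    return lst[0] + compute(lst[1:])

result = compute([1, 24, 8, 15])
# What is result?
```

1 + 24 + 8 + 15 + 0 = 48

Answer: 48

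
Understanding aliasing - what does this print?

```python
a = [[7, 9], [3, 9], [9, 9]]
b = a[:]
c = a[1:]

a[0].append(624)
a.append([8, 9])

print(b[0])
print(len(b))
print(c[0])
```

Key concept: slice with nested mutation.
Step by step:
`a = [[7, 9], [3, 9], [9, 9]]` → a = [[7, 9], [3, 9], [9, 9]]
`b = a[:]` → b = [[7, 9], [3, 9], [9, 9]]
`c = a[1:]` → c = [[3, 9], [9, 9]]
`a[0].append(624)` → a = [[7, 9, 624], [3, 9], [9, 9]]; b = [[7, 9, 624], [3, 9], [9, 9]]
`a.append([8, 9])` → a = [[7, 9, 624], [3, 9], [9, 9], [8, 9]]
`print(b[0])` → prints [7, 9, 624]
`print(len(b))` → prints 3
`print(c[0])` → prints [3, 9]

Answer:
[7, 9, 624]
3
[3, 9]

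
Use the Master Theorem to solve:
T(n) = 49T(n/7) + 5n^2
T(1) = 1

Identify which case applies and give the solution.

a=49, b=7, f(n)=5n^2. log_7(49) = 2. Since c=2 = 2, Case 2 applies: T(n) = Θ(n^log_b(a) · log n) = O(n^2 log n).

Answer: O(n^2 log n) - Case 2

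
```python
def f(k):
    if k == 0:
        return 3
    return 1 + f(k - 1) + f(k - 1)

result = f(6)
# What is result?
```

f(k) = 1 + 2·f(k-1), f(0)=3. Closed form: (3+1)·2^6 - 1 = 255.

Answer: 255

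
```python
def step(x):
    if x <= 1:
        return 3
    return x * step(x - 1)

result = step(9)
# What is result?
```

step(9) = 9 * 8 * 7 * 6 * 5 * 4 * 3 * 2 * 3 = 1088640

Answer: 1088640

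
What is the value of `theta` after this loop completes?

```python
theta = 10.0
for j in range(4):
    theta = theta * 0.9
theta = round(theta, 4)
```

Exponential decay: 10.0 * 0.9^4
`theta` takes the values: 10.0 → 9.0 → 8.1 → 7.29 → 6.561

Answer: 6.561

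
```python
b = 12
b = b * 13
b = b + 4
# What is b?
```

Trace:
`b = 12` → b = 12
`b = b * 13` → b = 156
`b = b + 4` → b = 160
So b = 160

Answer: 160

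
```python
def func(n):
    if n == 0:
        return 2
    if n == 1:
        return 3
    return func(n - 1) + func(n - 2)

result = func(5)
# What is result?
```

Build up from base cases: func(0)=2, func(1)=3, func(2)=5, func(3)=8, func(4)=13, func(5)=21

Answer: 21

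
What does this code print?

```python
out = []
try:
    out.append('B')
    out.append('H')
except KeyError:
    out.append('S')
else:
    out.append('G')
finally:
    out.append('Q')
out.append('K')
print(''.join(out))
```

Execution trace: 'B' (try body) → 'H' (try body, no exception) → 'G' (else) → 'Q' (finally) → 'K' (after the try/except). Output: BHGQK

Answer: BHGQK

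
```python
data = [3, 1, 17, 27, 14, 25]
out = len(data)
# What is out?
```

Trace:
`data = [3, 1, 17, 27, 14, 25]` → data = [3, 1, 17, 27, 14, 25]
`out = len(data)` → out = 6
So out = 6

Answer: 6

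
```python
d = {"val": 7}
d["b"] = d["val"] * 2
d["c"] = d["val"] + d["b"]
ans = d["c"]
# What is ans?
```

Trace:
`d = {"val": 7}` → d = {'val': 7}
`d["b"] = d["val"] * 2` → d = {'val': 7, 'b': 14}
`d["c"] = d["val"] + d["b"]` → d = {'val': 7, 'b': 14, 'c': 21}
`ans = d["c"]` → ans = 21
So ans = 21

Answer: 21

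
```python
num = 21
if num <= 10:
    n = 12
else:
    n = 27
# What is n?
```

Trace:
`num = 21` → num = 21
`if num <= 10: ...` → num <= 10 is False, take else branch → n = 27
So n = 27

Answer: 27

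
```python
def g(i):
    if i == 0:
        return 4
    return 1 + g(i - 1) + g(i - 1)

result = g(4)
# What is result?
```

g(i) = 1 + 2·g(i-1), g(0)=4. Closed form: (4+1)·2^4 - 1 = 79.

Answer: 79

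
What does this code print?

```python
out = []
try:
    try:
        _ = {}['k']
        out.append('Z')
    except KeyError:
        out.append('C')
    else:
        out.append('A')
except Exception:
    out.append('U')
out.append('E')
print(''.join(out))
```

Execution trace: 'C' (inner except KeyError) → 'E' (after the try/except). Output: CE

Answer: CE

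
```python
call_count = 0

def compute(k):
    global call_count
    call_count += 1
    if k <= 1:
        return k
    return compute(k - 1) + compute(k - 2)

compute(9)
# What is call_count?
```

Calls(k) = 1 + Calls(k-1) + Calls(k-2); Calls(0)=Calls(1)=1. For k=9 this gives 109.

Answer: 109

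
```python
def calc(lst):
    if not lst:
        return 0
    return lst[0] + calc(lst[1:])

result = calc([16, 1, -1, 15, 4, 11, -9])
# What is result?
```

16 + 1 + (-1) + 15 + 4 + 11 + (-9) + 0 = 37

Answer: 37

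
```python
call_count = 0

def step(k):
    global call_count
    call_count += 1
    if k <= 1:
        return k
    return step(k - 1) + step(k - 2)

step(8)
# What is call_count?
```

Calls(k) = 1 + Calls(k-1) + Calls(k-2); Calls(0)=Calls(1)=1. For k=8 this gives 67.

Answer: 67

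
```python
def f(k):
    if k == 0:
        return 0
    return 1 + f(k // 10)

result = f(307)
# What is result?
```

Count of digits of 307: 3

Answer: 3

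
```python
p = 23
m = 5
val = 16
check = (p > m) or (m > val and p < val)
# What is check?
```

Trace:
`p = 23` → p = 23
`m = 5` → m = 5
`val = 16` → val = 16
`check = (p > m) or (m > val and p < val)` → check = True
So check = True

Answer: True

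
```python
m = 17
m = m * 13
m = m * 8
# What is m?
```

Trace:
`m = 17` → m = 17
`m = m * 13` → m = 221
`m = m * 8` → m = 1768
So m = 1768

Answer: 1768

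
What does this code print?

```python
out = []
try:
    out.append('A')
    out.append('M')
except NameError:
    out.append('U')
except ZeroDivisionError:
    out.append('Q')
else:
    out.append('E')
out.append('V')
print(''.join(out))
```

Execution trace: 'A' (try body) → 'M' (try body, no exception) → 'E' (else) → 'V' (after the try/except). Output: AMEV

Answer: AMEV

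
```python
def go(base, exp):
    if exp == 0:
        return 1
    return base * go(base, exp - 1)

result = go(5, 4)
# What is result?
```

go(5, 4) = 5 * 5 * 5 * 5 = 625

Answer: 625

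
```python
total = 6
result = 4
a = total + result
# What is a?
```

Trace:
`total = 6` → total = 6
`result = 4` → result = 4
`a = total + result` → a = 10
So a = 10

Answer: 10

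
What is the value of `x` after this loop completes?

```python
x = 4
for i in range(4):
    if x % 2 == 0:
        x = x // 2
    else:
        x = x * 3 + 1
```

Collatz-style transformation from 4
`x` takes the values: 4 → 2 → 1 → 4 → 2

Answer: 2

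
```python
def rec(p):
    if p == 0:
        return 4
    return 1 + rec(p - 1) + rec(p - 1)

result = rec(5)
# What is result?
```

rec(p) = 1 + 2·rec(p-1), rec(0)=4. Closed form: (4+1)·2^5 - 1 = 159.

Answer: 159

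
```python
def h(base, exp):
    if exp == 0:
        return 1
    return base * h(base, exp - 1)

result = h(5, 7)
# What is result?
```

h(5, 7) = 5 * 5 * 5 * 5 * 5 * 5 * 5 = 78125

Answer: 78125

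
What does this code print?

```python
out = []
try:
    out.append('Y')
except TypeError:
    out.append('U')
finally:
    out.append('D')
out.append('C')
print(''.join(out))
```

Execution trace: 'Y' (try body, no exception) → 'D' (finally) → 'C' (after the try/except). Output: YDC

Answer: YDC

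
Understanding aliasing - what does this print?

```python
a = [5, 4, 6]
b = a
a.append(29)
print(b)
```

Key concept: basic list aliasing.
Step by step:
`a = [5, 4, 6]` → a = [5, 4, 6]
`b = a` → b = [5, 4, 6] (same object as a)
`a.append(29)` → a = [5, 4, 6, 29] (same object as b); b = [5, 4, 6, 29] (same object as a)
`print(b)` → prints [5, 4, 6, 29]

Answer: [5, 4, 6, 29]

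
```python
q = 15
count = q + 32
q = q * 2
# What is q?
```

Trace:
`q = 15` → q = 15
`count = q + 32` → count = 47
`q = q * 2` → q = 30
So q = 30

Answer: 30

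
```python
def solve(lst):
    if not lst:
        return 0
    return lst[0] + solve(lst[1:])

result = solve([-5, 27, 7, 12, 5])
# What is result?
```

(-5) + 27 + 7 + 12 + 5 + 0 = 46

Answer: 46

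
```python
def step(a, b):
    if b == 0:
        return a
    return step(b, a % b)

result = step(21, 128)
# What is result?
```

step(21, 128) -> step(128, 21) -> step(21, 2) -> step(2, 1) -> step(1, 0) -> 1

Answer: 1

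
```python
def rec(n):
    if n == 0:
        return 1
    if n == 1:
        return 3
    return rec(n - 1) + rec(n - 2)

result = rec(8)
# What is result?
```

Build up from base cases: rec(0)=1, rec(1)=3, rec(2)=4, rec(3)=7, rec(4)=11, rec(5)=18, rec(6)=29, ..., rec(8)=76

Answer: 76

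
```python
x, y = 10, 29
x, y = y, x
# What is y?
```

Trace:
`x, y = 10, 29` → x = 10; y = 29
`x, y = y, x` → x = 29; y = 10
So y = 10

Answer: 10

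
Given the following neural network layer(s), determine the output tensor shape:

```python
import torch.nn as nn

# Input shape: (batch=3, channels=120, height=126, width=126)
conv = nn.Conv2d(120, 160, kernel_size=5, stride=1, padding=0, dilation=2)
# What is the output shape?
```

Input: (3, 120, 126, 126) -> Output: (3, 160, 118, 118)

Answer: (3, 160, 118, 118)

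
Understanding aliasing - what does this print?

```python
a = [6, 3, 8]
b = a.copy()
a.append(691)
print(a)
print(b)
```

Key concept: list.copy() creates independent copy.
Step by step:
`a = [6, 3, 8]` → a = [6, 3, 8]
`b = a.copy()` → b = [6, 3, 8]
`a.append(691)` → a = [6, 3, 8, 691]
`print(a)` → prints [6, 3, 8, 691]
`print(b)` → prints [6, 3, 8]

Answer:
[6, 3, 8, 691]
[6, 3, 8]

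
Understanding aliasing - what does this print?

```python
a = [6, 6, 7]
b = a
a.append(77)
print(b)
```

Key concept: basic list aliasing.
Step by step:
`a = [6, 6, 7]` → a = [6, 6, 7]
`b = a` → b = [6, 6, 7] (same object as a)
`a.append(77)` → a = [6, 6, 7, 77] (same object as b); b = [6, 6, 7, 77] (same object as a)
`print(b)` → prints [6, 6, 7, 77]

Answer: [6, 6, 7, 77]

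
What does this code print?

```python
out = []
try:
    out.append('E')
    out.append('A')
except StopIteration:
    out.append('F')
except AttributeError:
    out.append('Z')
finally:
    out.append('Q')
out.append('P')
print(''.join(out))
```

Execution trace: 'E' (try body) → 'A' (try body, no exception) → 'Q' (finally) → 'P' (after the try/except). Output: EAQP

Answer: EAQP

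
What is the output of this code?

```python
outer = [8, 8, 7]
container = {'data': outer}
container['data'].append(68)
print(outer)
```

Key concept: dict holds reference to list.
Step by step:
`outer = [8, 8, 7]` → outer = [8, 8, 7]
`container = {'data': outer}` → container = {'data': [8, 8, 7]}
`container['data'].append(68)` → outer = [8, 8, 7, 68]; container = {'data': [8, 8, 7, 68]}
`print(outer)` → prints [8, 8, 7, 68]

Answer: [8, 8, 7, 68]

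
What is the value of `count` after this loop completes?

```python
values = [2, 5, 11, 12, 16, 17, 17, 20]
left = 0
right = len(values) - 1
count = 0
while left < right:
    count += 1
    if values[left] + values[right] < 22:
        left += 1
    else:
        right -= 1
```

Steps to find pair summing to 22
`count` takes the values: 0 → 1 → 2 → 3 → 4 → 5 → 6 → 7

Answer: 7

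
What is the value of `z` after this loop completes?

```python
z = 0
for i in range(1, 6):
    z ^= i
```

XOR of 1 to 5
`z` takes the values: 0 → 1 → 3 → 0 → 4 → 1

Answer: 1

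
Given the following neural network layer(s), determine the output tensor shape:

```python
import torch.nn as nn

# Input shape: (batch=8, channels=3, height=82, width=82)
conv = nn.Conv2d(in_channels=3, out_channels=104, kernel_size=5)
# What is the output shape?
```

Input: (8, 3, 82, 82) -> Output: (8, 104, 78, 78)

Answer: (8, 104, 78, 78)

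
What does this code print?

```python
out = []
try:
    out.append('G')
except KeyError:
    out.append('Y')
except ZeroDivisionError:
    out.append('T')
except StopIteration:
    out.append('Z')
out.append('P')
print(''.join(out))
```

Execution trace: 'G' (try body, no exception) → 'P' (after the try/except). Output: GP

Answer: GP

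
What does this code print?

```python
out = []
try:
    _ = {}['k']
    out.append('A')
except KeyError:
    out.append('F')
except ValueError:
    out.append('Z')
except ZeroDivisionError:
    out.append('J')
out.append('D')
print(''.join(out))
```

Execution trace: 'F' (except KeyError) → 'D' (after the try/except). Output: FD

Answer: FD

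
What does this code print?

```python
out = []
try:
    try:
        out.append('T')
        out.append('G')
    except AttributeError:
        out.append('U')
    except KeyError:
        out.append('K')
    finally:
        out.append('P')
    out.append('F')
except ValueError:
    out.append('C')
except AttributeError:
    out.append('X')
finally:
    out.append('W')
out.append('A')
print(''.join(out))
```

Execution trace: 'T' (inner try body) → 'G' (inner try body, no exception) → 'P' (inner finally) → 'F' (try body, no exception) → 'W' (finally) → 'A' (after the try/except). Output: TGPFWA

Answer: TGPFWA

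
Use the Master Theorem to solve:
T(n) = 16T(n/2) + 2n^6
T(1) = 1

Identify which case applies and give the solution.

a=16, b=2, f(n)=2n^6. log_2(16) = 4. Since c=6 > 4 and the regularity condition holds (16(n/2)^6 = (16/2^6)n^6 with 16/2^6 < 1), Case 3 applies: T(n) = Θ(f(n)) = O(n^6).

Answer: O(n^6) - Case 3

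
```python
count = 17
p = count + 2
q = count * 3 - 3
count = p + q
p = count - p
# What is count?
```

Trace:
`count = 17` → count = 17
`p = count + 2` → p = 19
`q = count * 3 - 3` → q = 48
`count = p + q` → count = 67
`p = count - p` → p = 48
So count = 67

Answer: 67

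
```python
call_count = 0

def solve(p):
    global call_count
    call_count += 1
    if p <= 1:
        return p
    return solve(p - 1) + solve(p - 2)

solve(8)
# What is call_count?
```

Calls(p) = 1 + Calls(p-1) + Calls(p-2); Calls(0)=Calls(1)=1. For p=8 this gives 67.

Answer: 67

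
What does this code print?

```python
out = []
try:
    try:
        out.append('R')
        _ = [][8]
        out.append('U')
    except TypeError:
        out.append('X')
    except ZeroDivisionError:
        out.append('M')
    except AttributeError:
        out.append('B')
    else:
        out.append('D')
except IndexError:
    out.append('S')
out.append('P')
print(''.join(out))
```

Execution trace: 'R' (try body) → 'S' (outer except IndexError) → 'P' (after the try/except). Output: RSP

Answer: RSP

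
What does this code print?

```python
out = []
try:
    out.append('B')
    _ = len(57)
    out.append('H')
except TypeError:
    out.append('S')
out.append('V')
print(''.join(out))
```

Execution trace: 'B' (try body) → 'S' (except TypeError) → 'V' (after the try/except). Output: BSV

Answer: BSV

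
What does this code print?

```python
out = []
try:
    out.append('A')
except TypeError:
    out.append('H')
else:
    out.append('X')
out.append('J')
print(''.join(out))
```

Execution trace: 'A' (try body, no exception) → 'X' (else) → 'J' (after the try/except). Output: AXJ

Answer: AXJ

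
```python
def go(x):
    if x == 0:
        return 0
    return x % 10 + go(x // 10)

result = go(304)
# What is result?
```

Sum of digits of 304: 4 + 0 + 3 = 7

Answer: 7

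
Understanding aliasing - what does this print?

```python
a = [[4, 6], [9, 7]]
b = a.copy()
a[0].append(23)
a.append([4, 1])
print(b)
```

Key concept: shallow copy with nested lists.
Step by step:
`a = [[4, 6], [9, 7]]` → a = [[4, 6], [9, 7]]
`b = a.copy()` → b = [[4, 6], [9, 7]]
`a[0].append(23)` → a = [[4, 6, 23], [9, 7]]; b = [[4, 6, 23], [9, 7]]
`a.append([4, 1])` → a = [[4, 6, 23], [9, 7], [4, 1]]
`print(b)` → prints [[4, 6, 23], [9, 7]]

Answer: [[4, 6, 23], [9, 7]]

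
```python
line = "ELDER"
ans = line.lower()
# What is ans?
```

Trace:
`line = "ELDER"` → line = 'ELDER'
`ans = line.lower()` → ans = 'elder'
So ans = 'elder'

Answer: 'elder'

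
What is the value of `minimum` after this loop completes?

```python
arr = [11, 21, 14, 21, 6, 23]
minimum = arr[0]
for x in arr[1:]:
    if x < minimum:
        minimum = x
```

Minimum of [11, 21, 14, 21, 6, 23]
`minimum` takes the values: 11 → 6

Answer: 6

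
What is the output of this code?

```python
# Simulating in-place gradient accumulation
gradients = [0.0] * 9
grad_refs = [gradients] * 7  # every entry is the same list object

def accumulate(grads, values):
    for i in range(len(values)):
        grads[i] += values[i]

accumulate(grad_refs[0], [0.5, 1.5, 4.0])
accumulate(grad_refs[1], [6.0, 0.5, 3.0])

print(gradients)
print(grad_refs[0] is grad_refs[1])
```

Key concept: gradient accumulation aliasing.
Step by step:
`gradients = [0.0] * 9` → gradients = [0.0, 0.0, 0.0, 0.0, 0.0, 0.0, 0.0, 0.0, 0.0]
`grad_refs = [gradients] * 7` → grad_refs = [[0.0, 0.0, 0.0, 0.0, 0.0, 0.0, 0.0, 0.0, 0.0], [0.0, 0.0, 0.0, 0.0, 0.0, 0.0, 0.0, 0.0, 0.0], [0.0, 0.0, 0.0, 0.0, 0.0, 0.0, 0.0, 0.0, 0.0], [0.0, 0.0, 0.0, 0.0, 0.0, 0.0, 0.0, 0.0, 0.0], [0.0, 0.0, 0.0, 0.0, 0.0, 0.0, 0.0, 0.0, 0.0], [0.0, 0.0, 0.0, 0.0, 0.0, 0.0, 0.0, 0.0, 0.0], [0.0, 0.0, 0.0, 0.0, 0.0, 0.0, 0.0, 0.0, 0.0]]
`accumulate(grad_refs[0], [0.5, 1.5, 4.0])` → gradients = [0.5, 1.5, 4.0, 0.0, 0.0, 0.0, 0.0, 0.0, 0.0]; grad_refs = [[0.5, 1.5, 4.0, 0.0, 0.0, 0.0, 0.0, 0.0, 0.0], [0.5, 1.5, 4.0, 0.0, 0.0, 0.0, 0.0, 0.0, 0.0], [0.5, 1.5, 4.0, 0.0, 0.0, 0.0, 0.0, 0.0, 0.0], [0.5, 1.5, 4.0, 0.0, 0.0, 0.0, 0.0, 0.0, 0.0], [0.5, 1.5, 4.0, 0.0, 0.0, 0.0, 0.0, 0.0, 0.0], [0.5, 1.5, 4.0, 0.0, 0.0, 0.0, 0.0, 0.0, 0.0], [0.5, 1.5, 4.0, 0.0, 0.0, 0.0, 0.0, 0.0, 0.0]]
`accumulate(grad_refs[1], [6.0, 0.5, 3.0])` → gradients = [6.5, 2.0, 7.0, 0.0, 0.0, 0.0, 0.0, 0.0, 0.0]; grad_refs = [[6.5, 2.0, 7.0, 0.0, 0.0, 0.0, 0.0, 0.0, 0.0], [6.5, 2.0, 7.0, 0.0, 0.0, 0.0, 0.0, 0.0, 0.0], [6.5, 2.0, 7.0, 0.0, 0.0, 0.0, 0.0, 0.0, 0.0], [6.5, 2.0, 7.0, 0.0, 0.0, 0.0, 0.0, 0.0, 0.0], [6.5, 2.0, 7.0, 0.0, 0.0, 0.0, 0.0, 0.0, 0.0], [6.5, 2.0, 7.0, 0.0, 0.0, 0.0, 0.0, 0.0, 0.0], [6.5, 2.0, 7.0, 0.0, 0.0, 0.0, 0.0, 0.0, 0.0]]
`print(gradients)` → prints [6.5, 2.0, 7.0, 0.0, 0.0, 0.0, 0.0, 0.0, 0.0]
`print(grad_refs[0] is grad_refs[1])` → prints True

Answer:
[6.5, 2.0, 7.0, 0.0, 0.0, 0.0, 0.0, 0.0, 0.0]
True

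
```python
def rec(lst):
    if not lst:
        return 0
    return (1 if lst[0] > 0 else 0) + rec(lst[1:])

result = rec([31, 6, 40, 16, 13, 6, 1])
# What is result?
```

Count of positive elements in [31, 6, 40, 16, 13, 6, 1] = 7

Answer: 7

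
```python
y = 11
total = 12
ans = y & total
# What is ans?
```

Trace:
`y = 11` → y = 11
`total = 12` → total = 12
`ans = y & total` → ans = 8
So ans = 8

Answer: 8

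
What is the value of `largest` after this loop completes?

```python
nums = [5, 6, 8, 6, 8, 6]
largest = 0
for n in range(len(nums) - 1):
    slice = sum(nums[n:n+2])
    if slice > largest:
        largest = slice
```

Max sum of 2-element window in [5, 6, 8, 6, 8, 6]
`largest` takes the values: 0 → 11 → 14

Answer: 14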